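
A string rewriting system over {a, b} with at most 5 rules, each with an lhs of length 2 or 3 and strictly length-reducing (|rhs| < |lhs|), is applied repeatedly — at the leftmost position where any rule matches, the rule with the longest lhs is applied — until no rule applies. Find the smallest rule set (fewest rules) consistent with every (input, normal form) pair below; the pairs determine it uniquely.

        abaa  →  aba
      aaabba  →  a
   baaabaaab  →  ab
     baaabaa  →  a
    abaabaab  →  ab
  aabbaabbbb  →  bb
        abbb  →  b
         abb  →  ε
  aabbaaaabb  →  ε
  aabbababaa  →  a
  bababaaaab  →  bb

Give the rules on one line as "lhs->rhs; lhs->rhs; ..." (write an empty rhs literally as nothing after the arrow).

aa->a; abb->; bab->bb; bba->

  | abaa => aba
  | aaabba => aabba => abba => a
  | baaabaaab => baabaaab => babaaab => bbaaab => aab => ab
  | baaabaa => baabaa => babaa => bbaa => a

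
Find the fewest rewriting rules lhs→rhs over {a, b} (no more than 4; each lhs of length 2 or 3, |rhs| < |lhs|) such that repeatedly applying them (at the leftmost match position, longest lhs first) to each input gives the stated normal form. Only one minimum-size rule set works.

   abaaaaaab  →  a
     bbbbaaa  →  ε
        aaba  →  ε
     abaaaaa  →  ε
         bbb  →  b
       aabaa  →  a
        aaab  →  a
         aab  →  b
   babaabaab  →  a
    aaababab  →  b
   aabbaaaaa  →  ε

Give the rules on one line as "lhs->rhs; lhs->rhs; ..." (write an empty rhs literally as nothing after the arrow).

aa->; ab->a; ba->; bb->b

  | abaaaaaab => aaaaaaab => aaaaab => aaab => ab => a
  | bbbbaaa => bbbaaa => bbaaa => baaa => aa => ε
  | aaba => ba => ε
  | abaaaaa => aaaaaa => aaaa => aa => ε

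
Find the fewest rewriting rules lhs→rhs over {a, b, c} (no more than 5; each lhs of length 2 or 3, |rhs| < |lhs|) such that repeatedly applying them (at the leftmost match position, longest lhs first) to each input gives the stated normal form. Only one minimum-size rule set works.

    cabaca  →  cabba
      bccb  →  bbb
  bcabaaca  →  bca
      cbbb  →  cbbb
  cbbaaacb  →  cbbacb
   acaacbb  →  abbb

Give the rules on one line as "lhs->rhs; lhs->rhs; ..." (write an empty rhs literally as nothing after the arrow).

aab->; aca->ba; baa->ac; cc->b

  | cabaca => cabba
  | bccb => bbb
  | bcabaaca => bcaacca => bcaaba => bca
  | cbbb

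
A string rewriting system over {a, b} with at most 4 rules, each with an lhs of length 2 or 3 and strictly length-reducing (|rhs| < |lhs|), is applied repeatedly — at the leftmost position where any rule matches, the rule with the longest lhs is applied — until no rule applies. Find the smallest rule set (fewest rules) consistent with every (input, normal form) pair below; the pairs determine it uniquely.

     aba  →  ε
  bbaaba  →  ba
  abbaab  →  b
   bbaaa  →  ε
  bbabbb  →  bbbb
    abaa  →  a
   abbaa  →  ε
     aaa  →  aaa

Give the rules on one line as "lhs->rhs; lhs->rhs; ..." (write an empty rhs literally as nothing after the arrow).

  | aba => ε
  | bbaaba => baba => ba
  | abbaab => abab => b
  | bbaaa => baa => ε

aba->; baa->; bab->b; bba->b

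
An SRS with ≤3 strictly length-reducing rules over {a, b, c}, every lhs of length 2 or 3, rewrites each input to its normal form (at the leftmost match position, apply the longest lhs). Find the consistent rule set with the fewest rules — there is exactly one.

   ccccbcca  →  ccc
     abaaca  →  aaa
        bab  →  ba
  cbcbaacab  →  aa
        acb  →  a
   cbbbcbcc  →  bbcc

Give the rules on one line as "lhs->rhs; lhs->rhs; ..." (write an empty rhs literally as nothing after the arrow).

ab->a; ca->b; cb->

  | ccccbcca => ccccca => ccccb => ccc
  | abaaca => aaaca => aaab => aaa
  | bab => ba
  | cbcbaacab => cbaacab => aacab => aabb => aab => aa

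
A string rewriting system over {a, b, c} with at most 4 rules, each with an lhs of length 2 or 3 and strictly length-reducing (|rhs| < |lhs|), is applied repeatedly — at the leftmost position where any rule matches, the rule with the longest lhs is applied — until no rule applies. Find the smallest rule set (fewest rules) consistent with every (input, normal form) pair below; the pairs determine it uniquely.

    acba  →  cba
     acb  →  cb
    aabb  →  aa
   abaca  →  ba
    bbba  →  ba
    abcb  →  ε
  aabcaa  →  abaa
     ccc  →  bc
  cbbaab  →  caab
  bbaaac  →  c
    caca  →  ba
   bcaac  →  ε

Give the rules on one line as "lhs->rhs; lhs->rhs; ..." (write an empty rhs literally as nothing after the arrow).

abc->b; ac->c; bb->; cc->b

  | acba => cba
  | acb => cb
  | aabb => aa
  | abaca => abca => ba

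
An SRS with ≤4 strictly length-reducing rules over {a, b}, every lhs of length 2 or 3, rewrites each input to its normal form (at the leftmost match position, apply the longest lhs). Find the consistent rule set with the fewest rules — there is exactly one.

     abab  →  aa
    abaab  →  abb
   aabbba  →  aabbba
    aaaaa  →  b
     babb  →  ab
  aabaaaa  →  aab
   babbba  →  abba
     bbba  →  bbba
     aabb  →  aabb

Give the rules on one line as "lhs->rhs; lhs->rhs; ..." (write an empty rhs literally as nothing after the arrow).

aaa->b; baa->b; bab->a

  | abab => aa
  | abaab => abb
  | aabbba
  | aaaaa => baa => b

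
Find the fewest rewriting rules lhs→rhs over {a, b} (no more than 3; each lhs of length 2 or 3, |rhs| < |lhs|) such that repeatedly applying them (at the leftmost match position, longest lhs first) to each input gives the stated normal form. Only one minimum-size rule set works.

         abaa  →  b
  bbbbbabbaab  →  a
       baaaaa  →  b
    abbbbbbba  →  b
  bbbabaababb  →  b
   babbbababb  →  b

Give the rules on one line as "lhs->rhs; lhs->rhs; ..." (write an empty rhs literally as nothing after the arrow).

  | abaa => baa => ba => b
  | bbbbbabbaab => abbbabbaab => bbbabbaab => ababbaab => babbaab => bbbaab => abaab => baab => bab => bb => a
  | baaaaa => baaaa => baaa => baa => ba => b
  | abbbbbbba => bbbbbbba => abbbbba => bbbbba => abbba => bbba => aba => ba => b

ab->b; ba->b; bb->a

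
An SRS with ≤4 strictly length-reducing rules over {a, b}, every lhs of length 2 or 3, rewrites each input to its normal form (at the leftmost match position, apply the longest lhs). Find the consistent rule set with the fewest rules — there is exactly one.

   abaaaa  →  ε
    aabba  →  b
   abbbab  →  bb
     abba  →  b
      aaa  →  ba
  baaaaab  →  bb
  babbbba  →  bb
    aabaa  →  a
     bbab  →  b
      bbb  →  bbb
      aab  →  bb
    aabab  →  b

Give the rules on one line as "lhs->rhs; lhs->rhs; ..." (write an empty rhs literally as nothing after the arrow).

aa->b; ab->a; bba->

  | abaaaa => aaaaa => baaa => bba => ε
  | aabba => bbba => b
  | abbbab => abbab => abab => aab => bb
  | abba => aba => aa => b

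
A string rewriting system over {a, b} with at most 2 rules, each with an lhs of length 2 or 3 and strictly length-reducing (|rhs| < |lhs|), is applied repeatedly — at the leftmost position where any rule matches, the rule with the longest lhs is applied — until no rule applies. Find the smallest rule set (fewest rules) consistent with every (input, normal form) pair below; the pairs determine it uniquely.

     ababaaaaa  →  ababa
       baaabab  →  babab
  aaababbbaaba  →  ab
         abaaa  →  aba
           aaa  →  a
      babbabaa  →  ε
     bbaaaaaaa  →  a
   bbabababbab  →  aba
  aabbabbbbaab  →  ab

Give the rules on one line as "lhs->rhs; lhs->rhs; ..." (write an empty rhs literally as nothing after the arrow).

  | ababaaaaa => ababaaa => ababa
  | baaabab => babab
  | aaababbbaaba => ababbbaaba => ababaaba => ababba => abaa => ab
  | abaaa => aba

aa->; bb->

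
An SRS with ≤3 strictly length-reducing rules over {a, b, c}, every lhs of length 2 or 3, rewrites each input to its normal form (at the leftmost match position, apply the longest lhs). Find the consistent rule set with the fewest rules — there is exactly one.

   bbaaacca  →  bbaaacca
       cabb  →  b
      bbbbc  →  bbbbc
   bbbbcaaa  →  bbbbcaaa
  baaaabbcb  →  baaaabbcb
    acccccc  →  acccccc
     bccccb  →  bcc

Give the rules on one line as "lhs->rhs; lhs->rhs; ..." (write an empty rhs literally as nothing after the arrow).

  | bbaaacca
  | cabb => b
  | bbbbc
  | bbbbcaaa

cab->; ccb->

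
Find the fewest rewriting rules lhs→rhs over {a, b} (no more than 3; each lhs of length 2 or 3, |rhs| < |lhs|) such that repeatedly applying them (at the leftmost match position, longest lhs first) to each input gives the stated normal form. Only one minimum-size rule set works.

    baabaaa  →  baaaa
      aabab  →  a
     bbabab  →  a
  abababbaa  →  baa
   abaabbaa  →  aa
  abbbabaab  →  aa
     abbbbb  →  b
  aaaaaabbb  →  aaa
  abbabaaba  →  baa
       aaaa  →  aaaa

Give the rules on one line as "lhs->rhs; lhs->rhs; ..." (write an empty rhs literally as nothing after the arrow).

ab->; bb->a

  | baabaaa => baaaa
  | aabab => aab => a
  | bbabab => aabab => aab => a
  | abababbaa => ababbaa => abbaa => baa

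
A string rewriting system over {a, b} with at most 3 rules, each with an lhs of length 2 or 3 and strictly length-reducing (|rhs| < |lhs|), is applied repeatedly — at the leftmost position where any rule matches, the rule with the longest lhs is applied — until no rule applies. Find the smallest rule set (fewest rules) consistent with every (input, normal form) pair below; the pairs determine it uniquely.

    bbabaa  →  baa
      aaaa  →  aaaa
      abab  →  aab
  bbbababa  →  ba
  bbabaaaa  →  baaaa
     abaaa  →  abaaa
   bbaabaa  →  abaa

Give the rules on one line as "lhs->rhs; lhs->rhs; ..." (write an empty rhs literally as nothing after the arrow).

  | bbabaa => baa
  | aaaa
  | abab => aab
  | bbbababa => bbaba => ba

bab->ab; bba->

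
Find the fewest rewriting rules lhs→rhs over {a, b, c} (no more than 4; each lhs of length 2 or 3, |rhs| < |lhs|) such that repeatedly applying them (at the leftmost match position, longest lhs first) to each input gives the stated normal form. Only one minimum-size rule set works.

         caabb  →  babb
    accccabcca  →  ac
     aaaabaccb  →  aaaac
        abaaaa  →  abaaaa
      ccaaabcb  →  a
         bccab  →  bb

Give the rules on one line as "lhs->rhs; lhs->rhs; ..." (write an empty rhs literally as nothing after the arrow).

aab->a; ca->b; cb->

  | caabb => babb
  | accccabcca => acccbbcca => accbcca => accca => accb => ac
  | aaaabaccb => aaaaccb => aaaac
  | abaaaa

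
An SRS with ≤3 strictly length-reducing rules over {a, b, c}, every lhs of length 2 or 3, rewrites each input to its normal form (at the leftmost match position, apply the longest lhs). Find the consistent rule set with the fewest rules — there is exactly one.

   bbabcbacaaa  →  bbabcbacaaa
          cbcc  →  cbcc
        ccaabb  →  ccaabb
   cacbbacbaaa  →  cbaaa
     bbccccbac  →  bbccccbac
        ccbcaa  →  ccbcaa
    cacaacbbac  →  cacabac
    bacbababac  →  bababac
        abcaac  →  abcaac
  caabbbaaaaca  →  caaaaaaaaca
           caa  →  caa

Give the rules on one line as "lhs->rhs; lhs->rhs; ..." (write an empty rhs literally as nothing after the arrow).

acb->; bbb->aa

  | bbabcbacaaa
  | cbcc
  | ccaabb
  | cacbbacbaaa => cbacbaaa => cbaaa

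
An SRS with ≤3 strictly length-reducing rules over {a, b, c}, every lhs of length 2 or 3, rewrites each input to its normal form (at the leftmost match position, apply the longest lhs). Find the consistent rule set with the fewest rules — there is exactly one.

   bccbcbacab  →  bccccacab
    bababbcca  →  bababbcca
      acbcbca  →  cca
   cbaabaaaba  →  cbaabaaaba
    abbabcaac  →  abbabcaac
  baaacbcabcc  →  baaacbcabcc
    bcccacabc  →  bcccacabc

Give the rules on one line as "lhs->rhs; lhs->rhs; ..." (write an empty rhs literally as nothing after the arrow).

acc->; bcb->cc

  | bccbcbacab => bccccacab
  | bababbcca
  | acbcbca => acccca => cca
  | cbaabaaaba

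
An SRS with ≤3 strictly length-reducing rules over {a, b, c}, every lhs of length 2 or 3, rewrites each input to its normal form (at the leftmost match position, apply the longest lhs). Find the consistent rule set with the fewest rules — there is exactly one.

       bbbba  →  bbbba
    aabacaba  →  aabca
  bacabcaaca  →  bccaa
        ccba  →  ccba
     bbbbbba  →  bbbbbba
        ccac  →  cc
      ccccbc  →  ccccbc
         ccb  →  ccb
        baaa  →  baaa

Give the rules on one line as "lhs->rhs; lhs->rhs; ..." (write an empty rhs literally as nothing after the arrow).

  | bbbba
  | aabacaba => aababa => aabca
  | bacabcaaca => babcaaca => bccaaca => bccaa
  | ccba

ac->; bab->bc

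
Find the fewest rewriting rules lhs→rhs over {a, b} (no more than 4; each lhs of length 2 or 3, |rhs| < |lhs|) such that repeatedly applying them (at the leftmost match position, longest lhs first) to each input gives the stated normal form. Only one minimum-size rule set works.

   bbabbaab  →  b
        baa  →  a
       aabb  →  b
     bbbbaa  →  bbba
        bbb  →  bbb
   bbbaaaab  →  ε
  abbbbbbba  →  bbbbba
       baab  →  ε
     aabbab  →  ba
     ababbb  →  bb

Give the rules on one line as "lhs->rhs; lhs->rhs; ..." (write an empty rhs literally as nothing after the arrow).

aab->; ab->a; abb->; baa->ab

  | bbabbaab => bbaab => babb => b
  | baa => ab => a
  | aabb => b
  | bbbbaa => bbbab => bbba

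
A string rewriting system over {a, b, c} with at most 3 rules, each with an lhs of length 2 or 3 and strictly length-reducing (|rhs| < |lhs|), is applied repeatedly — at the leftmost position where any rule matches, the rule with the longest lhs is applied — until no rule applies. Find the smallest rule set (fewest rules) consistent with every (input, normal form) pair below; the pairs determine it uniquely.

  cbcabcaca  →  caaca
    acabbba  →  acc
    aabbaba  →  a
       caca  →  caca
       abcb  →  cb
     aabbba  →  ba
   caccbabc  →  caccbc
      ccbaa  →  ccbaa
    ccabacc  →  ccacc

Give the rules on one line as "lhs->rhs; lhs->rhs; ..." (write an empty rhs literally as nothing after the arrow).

  | cbcabcaca => cbccaca => caaca
  | acabbba => acbba => acc
  | aabbaba => ababa => aba => a
  | caca

ab->; bba->c; bcc->a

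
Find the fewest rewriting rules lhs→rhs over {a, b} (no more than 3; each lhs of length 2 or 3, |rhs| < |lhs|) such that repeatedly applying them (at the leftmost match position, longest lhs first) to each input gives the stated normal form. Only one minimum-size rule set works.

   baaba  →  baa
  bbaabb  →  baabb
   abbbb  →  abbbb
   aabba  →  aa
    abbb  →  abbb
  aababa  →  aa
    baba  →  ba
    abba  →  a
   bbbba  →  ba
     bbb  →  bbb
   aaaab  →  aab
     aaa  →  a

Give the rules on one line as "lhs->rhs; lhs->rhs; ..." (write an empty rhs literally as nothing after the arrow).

  | baaba => baa
  | bbaabb => baabb
  | abbbb
  | aabba => aaba => aa

aaa->a; aba->a; bba->ba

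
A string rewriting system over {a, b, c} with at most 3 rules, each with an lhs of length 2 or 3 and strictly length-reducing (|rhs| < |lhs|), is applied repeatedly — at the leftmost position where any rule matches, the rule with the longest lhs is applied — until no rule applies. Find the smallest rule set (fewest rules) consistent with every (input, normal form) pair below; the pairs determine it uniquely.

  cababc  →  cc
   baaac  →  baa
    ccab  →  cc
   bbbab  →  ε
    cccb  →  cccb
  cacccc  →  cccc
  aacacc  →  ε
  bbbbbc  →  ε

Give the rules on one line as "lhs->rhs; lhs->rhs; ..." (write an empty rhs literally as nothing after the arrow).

ab->; ac->; bb->a

  | cababc => cabc => cc
  | baaac => baa
  | ccab => cc
  | bbbab => abab => ab => ε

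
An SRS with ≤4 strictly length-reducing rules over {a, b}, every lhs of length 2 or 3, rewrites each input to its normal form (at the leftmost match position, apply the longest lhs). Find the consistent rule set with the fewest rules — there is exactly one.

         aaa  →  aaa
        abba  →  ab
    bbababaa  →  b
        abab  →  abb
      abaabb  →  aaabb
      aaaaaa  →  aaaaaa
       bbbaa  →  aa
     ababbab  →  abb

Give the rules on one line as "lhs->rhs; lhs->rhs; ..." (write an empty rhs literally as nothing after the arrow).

  | aaa
  | abba => ab
  | bbababaa => bbabaa => bbaa => ba => b
  | abab => abb

ba->b; baa->aa; bba->b; bbb->b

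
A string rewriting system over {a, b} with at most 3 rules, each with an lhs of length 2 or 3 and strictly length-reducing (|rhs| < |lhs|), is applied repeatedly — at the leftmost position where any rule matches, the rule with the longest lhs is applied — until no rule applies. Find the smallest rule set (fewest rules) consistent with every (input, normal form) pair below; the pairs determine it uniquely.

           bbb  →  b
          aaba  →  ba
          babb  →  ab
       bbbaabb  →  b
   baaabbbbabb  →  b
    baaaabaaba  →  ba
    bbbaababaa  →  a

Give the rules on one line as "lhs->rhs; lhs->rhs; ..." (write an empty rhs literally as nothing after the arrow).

aa->; bab->a; bb->b

  | bbb => bb => b
  | aaba => ba
  | babb => ab
  | bbbaabb => bbaabb => baabb => bbb => bb => b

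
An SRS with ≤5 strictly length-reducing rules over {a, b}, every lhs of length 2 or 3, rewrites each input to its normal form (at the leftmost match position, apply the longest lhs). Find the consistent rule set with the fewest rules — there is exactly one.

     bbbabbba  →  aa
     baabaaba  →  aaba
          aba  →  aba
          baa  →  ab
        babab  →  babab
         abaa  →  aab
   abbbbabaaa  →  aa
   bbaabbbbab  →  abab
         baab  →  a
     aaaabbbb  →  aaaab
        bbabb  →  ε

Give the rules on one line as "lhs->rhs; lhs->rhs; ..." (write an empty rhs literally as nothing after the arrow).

baa->ab; bb->; bba->; bbb->

  | bbbabbba => abbba => aa
  | baabaaba => abbaaba => aaba
  | aba
  | baa => ab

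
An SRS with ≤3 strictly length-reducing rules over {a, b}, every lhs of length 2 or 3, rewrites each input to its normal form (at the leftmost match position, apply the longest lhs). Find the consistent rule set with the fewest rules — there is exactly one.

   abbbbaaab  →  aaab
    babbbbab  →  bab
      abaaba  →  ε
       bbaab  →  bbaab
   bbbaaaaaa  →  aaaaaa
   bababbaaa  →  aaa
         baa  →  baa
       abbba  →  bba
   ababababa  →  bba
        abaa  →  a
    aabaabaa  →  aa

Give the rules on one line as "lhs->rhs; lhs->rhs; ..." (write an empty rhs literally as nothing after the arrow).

  | abbbbaaab => bbbaaab => aaab
  | babbbbab => bbbbab => bab
  | abaaba => aba => ε
  | bbaab

aba->; abb->b; bbb->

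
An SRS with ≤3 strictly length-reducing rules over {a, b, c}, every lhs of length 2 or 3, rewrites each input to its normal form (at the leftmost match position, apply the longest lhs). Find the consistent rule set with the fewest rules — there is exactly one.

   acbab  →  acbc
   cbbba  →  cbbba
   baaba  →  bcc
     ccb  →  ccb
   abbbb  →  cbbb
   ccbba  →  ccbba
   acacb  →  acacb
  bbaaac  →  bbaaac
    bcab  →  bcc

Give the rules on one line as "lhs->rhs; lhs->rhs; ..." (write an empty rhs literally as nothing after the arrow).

  | acbab => acbc
  | cbbba
  | baaba => babc => bcc
  | ccb

ab->c; aba->bc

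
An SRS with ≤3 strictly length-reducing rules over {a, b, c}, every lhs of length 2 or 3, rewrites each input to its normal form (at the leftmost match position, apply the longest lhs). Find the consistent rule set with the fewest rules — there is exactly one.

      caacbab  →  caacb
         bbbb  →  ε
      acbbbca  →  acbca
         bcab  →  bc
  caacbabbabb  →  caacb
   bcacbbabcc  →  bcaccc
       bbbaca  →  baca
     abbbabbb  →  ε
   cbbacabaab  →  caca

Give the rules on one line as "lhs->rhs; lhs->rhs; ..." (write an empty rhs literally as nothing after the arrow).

ab->; bb->

  | caacbab => caacb
  | bbbb => bb => ε
  | acbbbca => acbca
  | bcab => bc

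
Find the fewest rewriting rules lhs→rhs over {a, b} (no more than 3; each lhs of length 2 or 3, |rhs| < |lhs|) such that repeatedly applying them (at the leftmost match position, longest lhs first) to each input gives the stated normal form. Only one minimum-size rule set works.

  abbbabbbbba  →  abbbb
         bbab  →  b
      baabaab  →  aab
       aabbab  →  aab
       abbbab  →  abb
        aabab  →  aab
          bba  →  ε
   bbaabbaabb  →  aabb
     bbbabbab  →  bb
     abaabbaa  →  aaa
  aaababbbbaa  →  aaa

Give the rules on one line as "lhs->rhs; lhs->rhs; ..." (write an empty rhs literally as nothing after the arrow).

  | abbbabbbbba => abbbbbba => abbbb
  | bbab => b
  | baabaab => abaab => aab
  | aabbab => aab

ba->; bba->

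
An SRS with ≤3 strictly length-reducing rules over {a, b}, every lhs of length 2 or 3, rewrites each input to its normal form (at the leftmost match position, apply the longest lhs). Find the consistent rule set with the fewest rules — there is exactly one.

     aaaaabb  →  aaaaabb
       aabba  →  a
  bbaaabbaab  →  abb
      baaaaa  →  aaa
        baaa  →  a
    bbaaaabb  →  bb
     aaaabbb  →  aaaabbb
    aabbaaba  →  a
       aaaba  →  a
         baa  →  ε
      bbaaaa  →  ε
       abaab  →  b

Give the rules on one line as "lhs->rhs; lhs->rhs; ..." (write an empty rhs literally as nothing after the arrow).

  | aaaaabb
  | aabba => aaba => aba => ba => a
  | bbaaabbaab => babbaab => abbaab => abb
  | baaaaa => aaa

aba->ba; ba->a; baa->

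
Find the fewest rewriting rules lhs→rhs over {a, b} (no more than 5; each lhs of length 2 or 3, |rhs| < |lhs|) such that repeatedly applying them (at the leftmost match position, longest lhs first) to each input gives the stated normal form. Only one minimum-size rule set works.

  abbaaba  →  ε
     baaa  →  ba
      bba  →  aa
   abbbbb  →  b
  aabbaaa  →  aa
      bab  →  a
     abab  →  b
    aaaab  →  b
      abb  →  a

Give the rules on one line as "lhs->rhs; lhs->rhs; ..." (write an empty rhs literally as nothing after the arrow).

aaa->a; ab->b; aba->; bb->a

  | abbaaba => bbaaba => aaaba => aba => ε
  | baaa => ba
  | bba => aa
  | abbbbb => bbbbb => abbb => bbb => ab => b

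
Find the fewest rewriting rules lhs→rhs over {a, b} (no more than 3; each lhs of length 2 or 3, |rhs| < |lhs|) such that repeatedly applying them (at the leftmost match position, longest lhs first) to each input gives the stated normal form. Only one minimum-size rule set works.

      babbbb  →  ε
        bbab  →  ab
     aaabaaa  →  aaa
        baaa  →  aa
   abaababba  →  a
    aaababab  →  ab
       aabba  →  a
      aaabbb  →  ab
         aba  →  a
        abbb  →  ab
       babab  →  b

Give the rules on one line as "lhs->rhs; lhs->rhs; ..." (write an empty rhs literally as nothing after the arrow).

aab->b; ba->; bb->

  | babbbb => bbbb => bb => ε
  | bbab => ab
  | aaabaaa => abaaa => aaa
  | baaa => aa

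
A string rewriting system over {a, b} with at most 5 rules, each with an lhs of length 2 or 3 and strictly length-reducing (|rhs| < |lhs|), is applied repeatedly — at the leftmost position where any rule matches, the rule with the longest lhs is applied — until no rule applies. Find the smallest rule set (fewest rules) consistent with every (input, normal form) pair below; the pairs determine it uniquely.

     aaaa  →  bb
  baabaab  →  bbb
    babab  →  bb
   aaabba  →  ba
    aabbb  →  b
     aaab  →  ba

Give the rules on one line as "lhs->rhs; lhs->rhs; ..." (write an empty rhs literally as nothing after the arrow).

  | aaaa => baa => bb
  | baabaab => baaaab => bbaab => bbaa => bbb
  | babab => baab => baa => bb
  | aaabba => babba => ba

aa->b; aab->aa; ab->a; abb->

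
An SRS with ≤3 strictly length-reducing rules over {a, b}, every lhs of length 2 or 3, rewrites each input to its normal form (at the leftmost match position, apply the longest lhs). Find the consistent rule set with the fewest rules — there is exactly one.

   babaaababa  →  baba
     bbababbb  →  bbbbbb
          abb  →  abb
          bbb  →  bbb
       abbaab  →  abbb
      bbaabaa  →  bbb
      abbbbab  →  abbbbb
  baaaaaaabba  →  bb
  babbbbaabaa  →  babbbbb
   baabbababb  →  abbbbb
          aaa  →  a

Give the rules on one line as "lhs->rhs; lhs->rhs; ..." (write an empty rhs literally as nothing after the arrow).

aa->; baa->a; bba->bb

  | babaaababa => baaababa => aababa => baba
  | bbababbb => bbbabbb => bbbbbb
  | abb
  | bbb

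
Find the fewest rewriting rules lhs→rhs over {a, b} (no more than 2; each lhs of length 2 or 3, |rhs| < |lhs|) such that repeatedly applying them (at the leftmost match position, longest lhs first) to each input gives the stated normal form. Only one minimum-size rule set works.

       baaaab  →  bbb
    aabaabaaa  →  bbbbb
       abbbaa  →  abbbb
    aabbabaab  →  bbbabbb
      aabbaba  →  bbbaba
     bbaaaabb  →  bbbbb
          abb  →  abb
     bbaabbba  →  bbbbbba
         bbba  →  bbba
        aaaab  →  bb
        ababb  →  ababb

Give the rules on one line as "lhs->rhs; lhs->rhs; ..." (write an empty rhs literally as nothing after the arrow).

  | baaaab => baaab => baab => bbb
  | aabaabaaa => bbaabaaa => bbbbaaa => bbbbaa => bbbbb
  | abbbaa => abbbb
  | aabbabaab => bbbabaab => bbbabbb

aa->b; aaa->aa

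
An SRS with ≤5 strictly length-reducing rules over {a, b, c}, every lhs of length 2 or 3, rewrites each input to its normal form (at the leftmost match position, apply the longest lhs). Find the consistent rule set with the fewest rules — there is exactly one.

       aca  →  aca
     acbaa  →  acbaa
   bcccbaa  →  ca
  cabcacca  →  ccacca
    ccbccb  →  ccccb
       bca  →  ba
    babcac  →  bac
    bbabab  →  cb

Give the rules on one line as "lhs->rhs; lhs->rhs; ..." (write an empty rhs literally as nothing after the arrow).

ab->; bba->c; bc->b; cbc->cc

  | aca
  | acbaa
  | bcccbaa => bccbaa => bcbaa => bbaa => ca
  | cabcacca => ccacca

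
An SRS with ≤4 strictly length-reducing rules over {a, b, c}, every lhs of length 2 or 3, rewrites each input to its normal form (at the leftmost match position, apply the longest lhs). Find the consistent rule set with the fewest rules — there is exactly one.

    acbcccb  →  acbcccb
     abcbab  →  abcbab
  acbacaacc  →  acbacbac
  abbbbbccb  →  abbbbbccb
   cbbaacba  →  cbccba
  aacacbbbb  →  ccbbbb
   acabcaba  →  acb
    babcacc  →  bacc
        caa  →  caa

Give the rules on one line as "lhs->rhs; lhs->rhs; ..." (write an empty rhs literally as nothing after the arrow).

aac->ba; aba->b; baa->c; bca->

  | acbcccb
  | abcbab
  | acbacaacc => acbacbac
  | abbbbbccb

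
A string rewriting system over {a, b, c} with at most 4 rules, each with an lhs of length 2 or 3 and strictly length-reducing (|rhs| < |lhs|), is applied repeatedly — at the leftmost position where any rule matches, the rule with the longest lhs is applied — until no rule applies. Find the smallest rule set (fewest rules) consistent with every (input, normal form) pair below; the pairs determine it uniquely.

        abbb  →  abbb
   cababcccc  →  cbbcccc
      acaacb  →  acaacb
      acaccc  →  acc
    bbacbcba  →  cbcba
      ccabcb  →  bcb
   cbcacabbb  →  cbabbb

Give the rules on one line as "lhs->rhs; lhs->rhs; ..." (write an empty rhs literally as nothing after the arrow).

aba->b; bba->; cac->; cca->

  | abbb
  | cababcccc => cbbcccc
  | acaacb
  | acaccc => acc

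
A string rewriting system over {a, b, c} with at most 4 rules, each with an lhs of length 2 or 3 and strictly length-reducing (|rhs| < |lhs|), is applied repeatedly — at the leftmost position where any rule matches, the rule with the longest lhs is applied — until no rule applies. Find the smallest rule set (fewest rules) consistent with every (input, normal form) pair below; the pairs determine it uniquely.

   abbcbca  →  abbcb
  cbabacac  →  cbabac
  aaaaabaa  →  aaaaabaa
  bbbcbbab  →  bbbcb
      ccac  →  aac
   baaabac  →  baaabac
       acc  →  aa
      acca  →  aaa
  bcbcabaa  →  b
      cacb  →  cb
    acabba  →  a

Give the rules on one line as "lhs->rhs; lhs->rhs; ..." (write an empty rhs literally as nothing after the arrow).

  | abbcbca => abbcb
  | cbabacac => cbabac
  | aaaaabaa
  | bbbcbbab => bbbcb

bba->; ca->; cc->a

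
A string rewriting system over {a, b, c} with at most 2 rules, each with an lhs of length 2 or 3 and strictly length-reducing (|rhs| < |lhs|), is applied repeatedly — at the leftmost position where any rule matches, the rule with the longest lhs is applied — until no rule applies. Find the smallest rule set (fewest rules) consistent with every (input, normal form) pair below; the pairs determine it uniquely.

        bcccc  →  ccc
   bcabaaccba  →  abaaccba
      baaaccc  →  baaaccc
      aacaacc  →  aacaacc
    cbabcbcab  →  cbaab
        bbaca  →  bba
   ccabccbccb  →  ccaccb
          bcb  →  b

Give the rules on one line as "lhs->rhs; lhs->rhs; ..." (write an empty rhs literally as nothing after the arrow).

  | bcccc => ccc
  | bcabaaccba => abaaccba
  | baaaccc
  | aacaacc

bac->b; bc->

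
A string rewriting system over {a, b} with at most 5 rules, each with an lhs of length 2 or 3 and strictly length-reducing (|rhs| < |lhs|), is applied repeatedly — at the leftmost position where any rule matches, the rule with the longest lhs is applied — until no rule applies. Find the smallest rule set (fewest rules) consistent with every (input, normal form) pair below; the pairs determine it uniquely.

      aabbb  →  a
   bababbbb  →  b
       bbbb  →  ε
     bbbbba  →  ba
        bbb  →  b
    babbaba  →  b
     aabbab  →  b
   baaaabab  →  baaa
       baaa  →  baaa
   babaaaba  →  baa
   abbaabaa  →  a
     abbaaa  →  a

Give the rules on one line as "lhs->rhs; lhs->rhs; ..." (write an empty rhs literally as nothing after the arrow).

aab->a; aba->; bb->; bba->bb

  | aabbb => abb => a
  | bababbbb => bbbbb => bbb => b
  | bbbb => bb => ε
  | bbbbba => bbba => ba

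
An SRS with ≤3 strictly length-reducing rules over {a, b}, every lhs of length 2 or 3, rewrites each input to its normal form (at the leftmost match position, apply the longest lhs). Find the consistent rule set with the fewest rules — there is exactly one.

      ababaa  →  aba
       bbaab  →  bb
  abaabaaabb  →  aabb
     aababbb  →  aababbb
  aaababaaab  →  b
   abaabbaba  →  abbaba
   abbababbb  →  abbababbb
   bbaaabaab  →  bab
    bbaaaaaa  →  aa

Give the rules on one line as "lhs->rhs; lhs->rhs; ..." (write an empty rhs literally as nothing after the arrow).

  | ababaa => aba
  | bbaab => bb
  | abaabaaabb => abaaabb => aabb
  | aababbb

aaa->; baa->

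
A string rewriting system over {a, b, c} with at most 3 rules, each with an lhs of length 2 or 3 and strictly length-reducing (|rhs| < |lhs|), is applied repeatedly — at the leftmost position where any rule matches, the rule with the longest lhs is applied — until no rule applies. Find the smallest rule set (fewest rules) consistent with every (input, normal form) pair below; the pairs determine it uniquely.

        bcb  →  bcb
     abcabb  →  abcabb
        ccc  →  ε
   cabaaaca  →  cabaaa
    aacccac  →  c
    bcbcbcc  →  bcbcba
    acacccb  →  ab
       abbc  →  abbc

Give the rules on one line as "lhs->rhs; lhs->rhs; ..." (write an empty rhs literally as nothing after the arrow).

  | bcb
  | abcabb
  | ccc => ac => ε
  | cabaaaca => cabaaa

ac->; cc->a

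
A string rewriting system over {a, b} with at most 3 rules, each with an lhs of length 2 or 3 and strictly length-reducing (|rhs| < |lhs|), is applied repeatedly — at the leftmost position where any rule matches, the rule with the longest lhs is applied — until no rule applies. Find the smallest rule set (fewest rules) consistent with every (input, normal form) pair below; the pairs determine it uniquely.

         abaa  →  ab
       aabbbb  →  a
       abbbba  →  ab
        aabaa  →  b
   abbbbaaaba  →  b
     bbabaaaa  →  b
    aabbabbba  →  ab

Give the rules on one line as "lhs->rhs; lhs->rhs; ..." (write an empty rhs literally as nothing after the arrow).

aa->b; ba->b; bb->a

  | abaa => aba => ab
  | aabbbb => bbbbb => abbb => aab => bb => a
  | abbbba => aabba => bbba => aba => ab
  | aabaa => bbaa => aaa => ba => b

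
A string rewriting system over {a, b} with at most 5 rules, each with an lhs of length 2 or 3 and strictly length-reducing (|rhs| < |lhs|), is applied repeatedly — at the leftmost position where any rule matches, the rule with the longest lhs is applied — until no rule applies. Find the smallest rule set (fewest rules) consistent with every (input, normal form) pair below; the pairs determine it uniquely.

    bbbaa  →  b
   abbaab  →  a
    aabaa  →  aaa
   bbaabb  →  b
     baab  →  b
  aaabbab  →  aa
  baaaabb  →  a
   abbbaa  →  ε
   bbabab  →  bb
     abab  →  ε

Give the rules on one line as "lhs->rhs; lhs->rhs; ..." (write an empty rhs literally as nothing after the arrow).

  | bbbaa => bba => b
  | abbaab => aab => a
  | aabaa => aaa
  | bbaabb => babb => b

ab->; abb->; baa->; bba->b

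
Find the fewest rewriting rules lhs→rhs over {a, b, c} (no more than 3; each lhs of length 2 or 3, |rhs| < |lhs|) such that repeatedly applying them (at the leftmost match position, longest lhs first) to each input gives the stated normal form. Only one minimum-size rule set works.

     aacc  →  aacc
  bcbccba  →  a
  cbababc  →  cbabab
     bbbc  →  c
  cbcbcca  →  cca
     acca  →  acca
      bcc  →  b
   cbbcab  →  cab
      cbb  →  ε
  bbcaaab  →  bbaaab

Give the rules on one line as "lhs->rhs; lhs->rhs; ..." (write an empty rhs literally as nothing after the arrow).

bbb->; bc->b; cbb->

  | aacc
  | bcbccba => bbccba => bbcba => bbba => a
  | cbababc => cbabab
  | bbbc => c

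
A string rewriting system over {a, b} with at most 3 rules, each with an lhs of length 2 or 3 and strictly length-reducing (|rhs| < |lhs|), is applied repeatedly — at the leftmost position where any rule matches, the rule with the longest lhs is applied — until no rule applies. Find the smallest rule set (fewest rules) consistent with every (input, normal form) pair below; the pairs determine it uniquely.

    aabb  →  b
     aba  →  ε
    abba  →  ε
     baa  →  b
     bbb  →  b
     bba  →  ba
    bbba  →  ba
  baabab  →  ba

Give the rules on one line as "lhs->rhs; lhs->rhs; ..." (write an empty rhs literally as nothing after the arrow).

aa->; ab->a; bb->b

  | aabb => bb => b
  | aba => aa => ε
  | abba => aba => aa => ε
  | baa => b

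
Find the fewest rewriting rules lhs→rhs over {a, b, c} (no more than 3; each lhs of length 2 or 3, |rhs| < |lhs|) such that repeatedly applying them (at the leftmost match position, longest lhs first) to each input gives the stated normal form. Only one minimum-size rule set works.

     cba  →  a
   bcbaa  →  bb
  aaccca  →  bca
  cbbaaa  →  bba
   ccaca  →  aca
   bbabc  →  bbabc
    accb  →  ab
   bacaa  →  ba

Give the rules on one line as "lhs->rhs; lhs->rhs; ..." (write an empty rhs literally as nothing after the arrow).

  | cba => a
  | bcbaa => baa => bb
  | aaccca => bccca => bca
  | cbbaaa => baaa => bba

aa->b; cb->; cc->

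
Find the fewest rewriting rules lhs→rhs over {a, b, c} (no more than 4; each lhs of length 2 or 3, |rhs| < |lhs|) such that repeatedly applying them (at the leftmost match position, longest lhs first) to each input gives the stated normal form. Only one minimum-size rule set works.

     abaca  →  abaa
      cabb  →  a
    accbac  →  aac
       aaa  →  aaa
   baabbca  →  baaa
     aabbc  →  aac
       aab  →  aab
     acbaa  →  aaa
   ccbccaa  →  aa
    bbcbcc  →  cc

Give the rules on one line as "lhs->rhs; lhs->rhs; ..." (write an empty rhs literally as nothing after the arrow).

bb->; ca->a; cb->

  | abaca => abaa
  | cabb => abb => a
  | accbac => acac => aac
  | aaa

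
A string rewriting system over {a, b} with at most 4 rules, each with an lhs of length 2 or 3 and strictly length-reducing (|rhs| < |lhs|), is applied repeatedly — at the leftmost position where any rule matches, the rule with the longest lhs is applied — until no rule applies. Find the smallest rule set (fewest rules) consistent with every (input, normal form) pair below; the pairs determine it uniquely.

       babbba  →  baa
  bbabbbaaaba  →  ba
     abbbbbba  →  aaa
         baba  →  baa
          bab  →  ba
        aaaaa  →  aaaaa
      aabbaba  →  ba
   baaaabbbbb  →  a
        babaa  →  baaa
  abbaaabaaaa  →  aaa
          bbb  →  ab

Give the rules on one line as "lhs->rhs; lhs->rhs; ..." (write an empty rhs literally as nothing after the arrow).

  | babbba => babba => baba => baa
  | bbabbbaaaba => aabbbaaaba => bbbaaaba => abaaaba => aaba => ba
  | abbbbbba => aabbbba => bbbba => abba => aaa
  | baba => baa

aab->b; aba->; bab->ba; bb->a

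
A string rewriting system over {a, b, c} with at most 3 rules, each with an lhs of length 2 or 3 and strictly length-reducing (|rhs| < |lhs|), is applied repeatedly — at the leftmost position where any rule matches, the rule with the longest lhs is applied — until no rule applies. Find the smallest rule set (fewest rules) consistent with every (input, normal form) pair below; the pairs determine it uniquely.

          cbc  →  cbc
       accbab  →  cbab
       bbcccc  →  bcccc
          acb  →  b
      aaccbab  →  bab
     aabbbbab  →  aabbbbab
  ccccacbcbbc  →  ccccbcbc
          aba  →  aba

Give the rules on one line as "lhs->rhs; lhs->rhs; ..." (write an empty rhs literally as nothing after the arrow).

  | cbc
  | accbab => cbab
  | bbcccc => bcccc
  | acb => b

ac->; bbc->bc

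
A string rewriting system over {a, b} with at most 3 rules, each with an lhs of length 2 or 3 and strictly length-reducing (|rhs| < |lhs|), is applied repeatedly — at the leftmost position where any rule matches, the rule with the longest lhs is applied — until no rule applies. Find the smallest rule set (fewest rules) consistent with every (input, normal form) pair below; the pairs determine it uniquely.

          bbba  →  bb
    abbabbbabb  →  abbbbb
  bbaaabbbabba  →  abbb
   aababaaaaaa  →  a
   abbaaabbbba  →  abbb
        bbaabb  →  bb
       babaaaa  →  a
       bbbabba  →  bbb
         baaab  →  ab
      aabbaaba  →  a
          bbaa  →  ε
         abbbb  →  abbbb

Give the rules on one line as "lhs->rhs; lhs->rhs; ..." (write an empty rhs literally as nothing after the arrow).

  | bbba => bb
  | abbabbbabb => abbbbabb => abbbbb
  | bbaaabbbabba => baabbbabba => abbbabba => abbbba => abbb
  | aababaaaaaa => ababaaaaaa => abaaaaaa => aaaaaa => aaaaa => aaaa => aaa => aa => a

aa->a; ba->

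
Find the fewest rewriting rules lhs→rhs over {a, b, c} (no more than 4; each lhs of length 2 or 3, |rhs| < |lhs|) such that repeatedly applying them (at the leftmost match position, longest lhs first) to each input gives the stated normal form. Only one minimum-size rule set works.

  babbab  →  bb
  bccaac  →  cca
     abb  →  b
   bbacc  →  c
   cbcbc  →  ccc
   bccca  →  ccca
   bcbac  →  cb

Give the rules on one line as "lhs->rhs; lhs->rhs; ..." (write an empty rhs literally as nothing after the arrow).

ab->; ac->; bc->c

  | babbab => bbab => bb
  | bccaac => ccaac => cca
  | abb => b
  | bbacc => bbc => bc => c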